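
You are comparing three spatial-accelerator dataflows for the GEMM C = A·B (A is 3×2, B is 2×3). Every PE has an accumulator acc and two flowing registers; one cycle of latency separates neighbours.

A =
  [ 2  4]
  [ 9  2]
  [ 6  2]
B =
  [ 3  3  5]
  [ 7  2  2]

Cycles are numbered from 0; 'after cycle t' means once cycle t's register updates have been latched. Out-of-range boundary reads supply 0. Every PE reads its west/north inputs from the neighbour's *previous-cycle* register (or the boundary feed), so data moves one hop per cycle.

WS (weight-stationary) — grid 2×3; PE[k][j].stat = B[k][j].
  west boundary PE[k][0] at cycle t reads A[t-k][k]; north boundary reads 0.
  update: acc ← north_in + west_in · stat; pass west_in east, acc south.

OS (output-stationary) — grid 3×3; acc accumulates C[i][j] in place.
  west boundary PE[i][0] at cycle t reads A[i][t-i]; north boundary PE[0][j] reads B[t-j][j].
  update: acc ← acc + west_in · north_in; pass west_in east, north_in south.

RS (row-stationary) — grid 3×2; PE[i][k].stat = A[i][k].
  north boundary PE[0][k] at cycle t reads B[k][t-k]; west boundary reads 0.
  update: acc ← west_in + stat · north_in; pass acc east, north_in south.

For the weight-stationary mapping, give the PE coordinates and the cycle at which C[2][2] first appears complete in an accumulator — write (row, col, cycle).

Under WS, C[2][2] lands at PE[1][2]:
  c0 r1c2: 0 / 0 / 0
  c1 r1c2: 0 / 0 / 0
  c2 r1c2: 0 / 0 / 0
  c3 r1c2: 18 / 4 / 18
  c4 r1c2: 49 / 2 / 49
  c5 r1c2: 34 / 2 / 34

(row, col, cycle) = (1, 2, 5)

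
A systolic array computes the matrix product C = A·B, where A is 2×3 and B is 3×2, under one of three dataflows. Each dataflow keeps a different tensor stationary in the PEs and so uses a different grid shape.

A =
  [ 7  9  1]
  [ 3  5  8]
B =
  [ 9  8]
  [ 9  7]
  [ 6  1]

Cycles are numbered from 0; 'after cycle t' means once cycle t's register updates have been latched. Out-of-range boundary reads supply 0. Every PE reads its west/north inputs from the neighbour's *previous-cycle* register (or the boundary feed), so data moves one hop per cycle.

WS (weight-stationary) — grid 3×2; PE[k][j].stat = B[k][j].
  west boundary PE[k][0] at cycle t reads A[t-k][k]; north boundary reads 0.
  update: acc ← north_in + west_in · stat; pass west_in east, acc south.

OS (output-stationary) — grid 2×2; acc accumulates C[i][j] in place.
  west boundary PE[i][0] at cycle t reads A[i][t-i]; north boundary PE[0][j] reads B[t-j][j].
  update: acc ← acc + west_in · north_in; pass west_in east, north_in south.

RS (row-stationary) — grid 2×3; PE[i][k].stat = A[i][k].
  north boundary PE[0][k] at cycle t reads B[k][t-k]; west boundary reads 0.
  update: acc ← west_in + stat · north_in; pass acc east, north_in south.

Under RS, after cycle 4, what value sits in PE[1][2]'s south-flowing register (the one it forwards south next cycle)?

RS on a 2×3 grid — tracing PE[1][2] and its feeders:
  c0 r0c2: 0 / 0 / 0
  c0 r1c1: 0 / 0 / 0
  c0 r1c2: 0 / 0 / 0
  c1 r0c2: 0 / 0 / 0
  c1 r1c1: 0 / 0 / 0
  c1 r1c2: 0 / 0 / 0
  c2 r0c2: 150 / 150 / 6
  c2 r1c1: 72 / 72 / 9
  c2 r1c2: 0 / 0 / 0
  c3 r0c2: 120 / 120 / 1
  c3 r1c1: 59 / 59 / 7
  c3 r1c2: 120 / 120 / 6
  c4 r0c2: 0 / 0 / 0
  c4 r1c1: 0 / 0 / 0
  c4 r1c2: 67 / 67 / 1

register = 1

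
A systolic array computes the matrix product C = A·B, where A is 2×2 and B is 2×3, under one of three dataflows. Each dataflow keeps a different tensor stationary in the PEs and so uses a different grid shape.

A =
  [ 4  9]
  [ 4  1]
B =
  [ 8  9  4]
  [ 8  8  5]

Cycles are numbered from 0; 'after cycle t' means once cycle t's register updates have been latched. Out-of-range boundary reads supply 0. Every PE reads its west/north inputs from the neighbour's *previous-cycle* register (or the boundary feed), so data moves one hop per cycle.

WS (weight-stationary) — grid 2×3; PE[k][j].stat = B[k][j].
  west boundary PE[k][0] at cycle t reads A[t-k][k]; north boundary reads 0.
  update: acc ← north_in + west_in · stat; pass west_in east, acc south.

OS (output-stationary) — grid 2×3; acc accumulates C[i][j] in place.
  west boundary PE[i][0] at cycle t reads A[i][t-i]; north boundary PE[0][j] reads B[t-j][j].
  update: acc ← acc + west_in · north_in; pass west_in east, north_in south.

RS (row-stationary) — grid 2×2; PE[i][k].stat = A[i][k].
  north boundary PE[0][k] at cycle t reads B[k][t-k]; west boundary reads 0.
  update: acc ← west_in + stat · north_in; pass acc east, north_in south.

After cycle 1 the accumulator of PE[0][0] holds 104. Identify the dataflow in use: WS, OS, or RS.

dataflow = OS

— WS: 2×3; PE[0][0] trace:
  cycle 0: PE[0][0] → acc 32, east 4, south 32
  cycle 1: PE[0][0] → acc 32, east 4, south 32
— OS: 2×3; PE[0][0] trace:
  cycle 0: PE[0][0] → acc 32, east 4, south 8
  cycle 1: PE[0][0] → acc 104, east 9, south 8
— RS: 2×2; PE[0][0] trace:
  cycle 0: PE[0][0] → acc 32, east 32, south 8
  cycle 1: PE[0][0] → acc 36, east 36, south 9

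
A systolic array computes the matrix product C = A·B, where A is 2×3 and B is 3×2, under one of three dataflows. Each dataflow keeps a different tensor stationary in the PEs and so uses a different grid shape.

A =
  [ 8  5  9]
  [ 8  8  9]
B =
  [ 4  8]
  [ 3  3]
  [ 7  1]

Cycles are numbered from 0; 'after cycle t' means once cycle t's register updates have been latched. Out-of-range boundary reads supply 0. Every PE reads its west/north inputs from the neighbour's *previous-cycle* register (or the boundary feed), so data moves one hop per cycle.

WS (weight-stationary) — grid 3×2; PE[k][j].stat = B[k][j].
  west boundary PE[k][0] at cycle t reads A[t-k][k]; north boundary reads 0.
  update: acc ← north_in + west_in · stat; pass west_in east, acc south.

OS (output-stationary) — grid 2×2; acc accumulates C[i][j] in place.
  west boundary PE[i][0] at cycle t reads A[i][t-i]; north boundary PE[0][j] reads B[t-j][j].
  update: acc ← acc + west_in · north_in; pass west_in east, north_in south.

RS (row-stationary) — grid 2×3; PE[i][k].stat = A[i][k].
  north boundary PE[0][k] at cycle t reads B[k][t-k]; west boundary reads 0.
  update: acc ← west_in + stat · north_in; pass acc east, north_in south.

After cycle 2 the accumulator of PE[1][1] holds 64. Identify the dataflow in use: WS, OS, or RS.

dataflow = OS

WS (3×2 grid), PE[1][1]:
  c0 r1c1: 0 / 0 / 0
  c1 r1c1: 0 / 0 / 0
  c2 r1c1: 79 / 5 / 79
OS (2×2 grid), PE[1][1]:
  c0 r1c1: 0 / 0 / 0
  c1 r1c1: 0 / 0 / 0
  c2 r1c1: 64 / 8 / 8
RS (2×3 grid), PE[1][1]:
  c0 r1c1: 0 / 0 / 0
  c1 r1c1: 0 / 0 / 0
  c2 r1c1: 56 / 56 / 3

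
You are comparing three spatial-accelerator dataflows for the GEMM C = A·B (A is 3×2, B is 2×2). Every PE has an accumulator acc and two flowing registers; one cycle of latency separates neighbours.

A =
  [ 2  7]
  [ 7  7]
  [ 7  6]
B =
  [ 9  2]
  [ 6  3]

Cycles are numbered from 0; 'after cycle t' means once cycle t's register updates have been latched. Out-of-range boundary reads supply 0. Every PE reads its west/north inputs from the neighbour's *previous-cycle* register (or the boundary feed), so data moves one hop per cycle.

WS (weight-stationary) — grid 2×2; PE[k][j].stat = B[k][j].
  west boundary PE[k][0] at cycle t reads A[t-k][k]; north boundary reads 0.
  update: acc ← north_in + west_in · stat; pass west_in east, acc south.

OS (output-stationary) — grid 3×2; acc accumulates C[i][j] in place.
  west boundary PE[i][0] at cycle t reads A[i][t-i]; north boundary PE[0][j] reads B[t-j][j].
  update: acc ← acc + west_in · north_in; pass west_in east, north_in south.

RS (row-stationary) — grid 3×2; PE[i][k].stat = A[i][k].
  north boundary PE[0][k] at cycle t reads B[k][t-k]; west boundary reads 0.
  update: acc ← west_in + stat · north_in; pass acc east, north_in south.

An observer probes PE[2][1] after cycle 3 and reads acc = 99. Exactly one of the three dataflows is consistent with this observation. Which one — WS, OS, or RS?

dataflow = RS

— WS: 2×2 array has no PE[2][1].
Under OS (3×2), PE[2][1]:
  0: (2,1).acc=0  regs=<0,0>
  1: (2,1).acc=0  regs=<0,0>
  2: (2,1).acc=0  regs=<0,0>
  3: (2,1).acc=14  regs=<7,2>
Under RS (3×2), PE[2][1]:
  0: (2,1).acc=0  regs=<0,0>
  1: (2,1).acc=0  regs=<0,0>
  2: (2,1).acc=0  regs=<0,0>
  3: (2,1).acc=99  regs=<99,6>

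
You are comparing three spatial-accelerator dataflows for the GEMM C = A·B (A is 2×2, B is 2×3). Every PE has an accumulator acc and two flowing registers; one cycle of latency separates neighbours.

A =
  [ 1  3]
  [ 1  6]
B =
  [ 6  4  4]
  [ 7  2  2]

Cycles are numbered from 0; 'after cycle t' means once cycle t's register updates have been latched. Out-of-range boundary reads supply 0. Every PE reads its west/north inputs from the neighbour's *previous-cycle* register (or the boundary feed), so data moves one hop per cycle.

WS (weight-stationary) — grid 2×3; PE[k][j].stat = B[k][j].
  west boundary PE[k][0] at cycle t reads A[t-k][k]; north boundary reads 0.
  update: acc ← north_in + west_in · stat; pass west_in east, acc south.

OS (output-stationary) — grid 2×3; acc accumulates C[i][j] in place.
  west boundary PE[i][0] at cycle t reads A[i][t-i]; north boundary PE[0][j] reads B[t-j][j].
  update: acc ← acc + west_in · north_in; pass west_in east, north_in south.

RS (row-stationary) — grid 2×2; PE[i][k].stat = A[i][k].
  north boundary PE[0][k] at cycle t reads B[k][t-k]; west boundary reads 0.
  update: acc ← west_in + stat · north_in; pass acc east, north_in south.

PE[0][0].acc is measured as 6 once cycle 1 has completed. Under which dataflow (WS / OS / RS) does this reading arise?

Under WS (2×3), PE[0][0]:
  c0 r0c0: 6 / 1 / 6
  c1 r0c0: 6 / 1 / 6
Under OS (2×3), PE[0][0]:
  c0 r0c0: 6 / 1 / 6
  c1 r0c0: 27 / 3 / 7
Under RS (2×2), PE[0][0]:
  c0 r0c0: 6 / 6 / 6
  c1 r0c0: 4 / 4 / 4

dataflow = WS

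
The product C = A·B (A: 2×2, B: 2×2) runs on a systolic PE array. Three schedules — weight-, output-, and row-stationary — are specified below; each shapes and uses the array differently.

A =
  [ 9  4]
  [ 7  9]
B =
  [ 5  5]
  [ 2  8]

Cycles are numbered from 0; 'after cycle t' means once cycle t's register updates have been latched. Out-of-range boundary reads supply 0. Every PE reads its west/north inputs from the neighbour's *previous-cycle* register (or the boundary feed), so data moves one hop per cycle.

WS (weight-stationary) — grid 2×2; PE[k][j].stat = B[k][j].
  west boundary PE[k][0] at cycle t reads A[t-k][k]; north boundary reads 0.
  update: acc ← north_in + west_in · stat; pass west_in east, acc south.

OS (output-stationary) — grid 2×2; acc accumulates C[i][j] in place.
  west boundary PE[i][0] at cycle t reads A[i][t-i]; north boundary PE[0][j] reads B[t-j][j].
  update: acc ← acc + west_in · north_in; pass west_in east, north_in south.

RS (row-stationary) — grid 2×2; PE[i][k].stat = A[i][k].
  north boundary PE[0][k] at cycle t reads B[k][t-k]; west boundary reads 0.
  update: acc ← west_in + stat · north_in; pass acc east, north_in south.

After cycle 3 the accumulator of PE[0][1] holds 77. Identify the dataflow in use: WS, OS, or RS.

WS (2×2 grid), PE[0][1]:
  t=0 PE[0][1]: acc=0 h=0 v=0
  t=1 PE[0][1]: acc=45 h=9 v=45
  t=2 PE[0][1]: acc=35 h=7 v=35
  t=3 PE[0][1]: acc=0 h=0 v=0
OS (2×2 grid), PE[0][1]:
  t=0 PE[0][1]: acc=0 h=0 v=0
  t=1 PE[0][1]: acc=45 h=9 v=5
  t=2 PE[0][1]: acc=77 h=4 v=8
  t=3 PE[0][1]: acc=77 h=0 v=0
RS (2×2 grid), PE[0][1]:
  t=0 PE[0][1]: acc=0 h=0 v=0
  t=1 PE[0][1]: acc=53 h=53 v=2
  t=2 PE[0][1]: acc=77 h=77 v=8
  t=3 PE[0][1]: acc=0 h=0 v=0

dataflow = OS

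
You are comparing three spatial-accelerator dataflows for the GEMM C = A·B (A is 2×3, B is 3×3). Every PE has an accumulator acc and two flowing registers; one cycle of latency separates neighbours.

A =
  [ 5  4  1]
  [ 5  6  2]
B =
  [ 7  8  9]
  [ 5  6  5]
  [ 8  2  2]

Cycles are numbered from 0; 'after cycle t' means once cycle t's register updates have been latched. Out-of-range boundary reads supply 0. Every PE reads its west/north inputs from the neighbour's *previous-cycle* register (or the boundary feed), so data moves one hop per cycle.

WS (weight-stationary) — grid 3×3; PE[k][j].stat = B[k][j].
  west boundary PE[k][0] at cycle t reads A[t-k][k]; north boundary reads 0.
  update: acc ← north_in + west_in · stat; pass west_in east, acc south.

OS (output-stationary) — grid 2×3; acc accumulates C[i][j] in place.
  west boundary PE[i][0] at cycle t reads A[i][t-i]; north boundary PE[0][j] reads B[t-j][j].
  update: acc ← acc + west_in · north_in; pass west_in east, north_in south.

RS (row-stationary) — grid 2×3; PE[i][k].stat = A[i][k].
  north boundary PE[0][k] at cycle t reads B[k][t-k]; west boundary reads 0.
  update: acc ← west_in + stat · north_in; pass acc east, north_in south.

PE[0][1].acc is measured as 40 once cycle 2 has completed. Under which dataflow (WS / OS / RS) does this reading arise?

Under WS (3×3), PE[0][1]:
  c0 r0c1: 0 / 0 / 0
  c1 r0c1: 40 / 5 / 40
  c2 r0c1: 40 / 5 / 40
Under OS (2×3), PE[0][1]:
  c0 r0c1: 0 / 0 / 0
  c1 r0c1: 40 / 5 / 8
  c2 r0c1: 64 / 4 / 6
Under RS (2×3), PE[0][1]:
  c0 r0c1: 0 / 0 / 0
  c1 r0c1: 55 / 55 / 5
  c2 r0c1: 64 / 64 / 6

dataflow = WS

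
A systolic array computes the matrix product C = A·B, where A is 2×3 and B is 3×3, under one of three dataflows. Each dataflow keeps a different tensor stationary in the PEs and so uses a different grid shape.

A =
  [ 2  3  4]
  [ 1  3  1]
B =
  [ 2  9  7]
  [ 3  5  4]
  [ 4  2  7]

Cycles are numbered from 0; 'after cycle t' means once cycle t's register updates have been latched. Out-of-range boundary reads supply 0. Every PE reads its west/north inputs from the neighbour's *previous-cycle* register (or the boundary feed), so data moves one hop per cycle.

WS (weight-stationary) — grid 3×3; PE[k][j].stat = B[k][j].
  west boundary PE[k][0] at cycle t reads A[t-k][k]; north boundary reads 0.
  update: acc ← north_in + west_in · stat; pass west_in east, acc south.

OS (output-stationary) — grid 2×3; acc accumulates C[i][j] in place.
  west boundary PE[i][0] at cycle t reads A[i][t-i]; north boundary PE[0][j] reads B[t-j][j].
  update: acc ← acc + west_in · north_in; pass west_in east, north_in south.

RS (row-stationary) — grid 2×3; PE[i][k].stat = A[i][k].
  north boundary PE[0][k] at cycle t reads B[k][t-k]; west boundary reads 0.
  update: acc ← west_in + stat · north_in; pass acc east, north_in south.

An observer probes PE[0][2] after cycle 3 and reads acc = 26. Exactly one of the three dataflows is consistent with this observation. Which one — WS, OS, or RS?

— WS: 3×3; PE[0][2] trace:
  @0  [0,2]  acc 0  |  →0  ↓0
  @1  [0,2]  acc 0  |  →0  ↓0
  @2  [0,2]  acc 14  |  →2  ↓14
  @3  [0,2]  acc 7  |  →1  ↓7
— OS: 2×3; PE[0][2] trace:
  @0  [0,2]  acc 0  |  →0  ↓0
  @1  [0,2]  acc 0  |  →0  ↓0
  @2  [0,2]  acc 14  |  →2  ↓7
  @3  [0,2]  acc 26  |  →3  ↓4
— RS: 2×3; PE[0][2] trace:
  @0  [0,2]  acc 0  |  →0  ↓0
  @1  [0,2]  acc 0  |  →0  ↓0
  @2  [0,2]  acc 29  |  →29  ↓4
  @3  [0,2]  acc 41  |  →41  ↓2

dataflow = OS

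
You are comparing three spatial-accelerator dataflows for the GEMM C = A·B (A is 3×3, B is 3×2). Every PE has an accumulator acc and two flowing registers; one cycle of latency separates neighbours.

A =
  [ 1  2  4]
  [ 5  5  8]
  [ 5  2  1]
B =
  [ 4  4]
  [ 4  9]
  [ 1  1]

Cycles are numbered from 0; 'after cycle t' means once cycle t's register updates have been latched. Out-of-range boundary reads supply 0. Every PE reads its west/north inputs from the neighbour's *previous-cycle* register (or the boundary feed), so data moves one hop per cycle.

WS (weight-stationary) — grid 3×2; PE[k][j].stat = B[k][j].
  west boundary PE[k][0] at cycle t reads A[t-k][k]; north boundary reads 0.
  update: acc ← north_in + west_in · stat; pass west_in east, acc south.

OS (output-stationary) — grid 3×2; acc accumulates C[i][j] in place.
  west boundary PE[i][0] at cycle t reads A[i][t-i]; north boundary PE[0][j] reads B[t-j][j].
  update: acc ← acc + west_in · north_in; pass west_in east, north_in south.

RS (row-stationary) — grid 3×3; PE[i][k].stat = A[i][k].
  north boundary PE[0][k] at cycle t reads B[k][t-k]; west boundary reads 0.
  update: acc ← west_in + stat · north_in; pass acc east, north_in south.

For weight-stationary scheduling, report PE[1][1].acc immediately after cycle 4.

WS (3×2). Following PE[1][1] plus its west/north inputs:
  [0] (0,1) acc=0 (h:0 v:0)
  [0] (1,0) acc=0 (h:0 v:0)
  [0] (1,1) acc=0 (h:0 v:0)
  [1] (0,1) acc=4 (h:1 v:4)
  [1] (1,0) acc=12 (h:2 v:12)
  [1] (1,1) acc=0 (h:0 v:0)
  [2] (0,1) acc=20 (h:5 v:20)
  [2] (1,0) acc=40 (h:5 v:40)
  [2] (1,1) acc=22 (h:2 v:22)
  [3] (0,1) acc=20 (h:5 v:20)
  [3] (1,0) acc=28 (h:2 v:28)
  [3] (1,1) acc=65 (h:5 v:65)
  [4] (0,1) acc=0 (h:0 v:0)
  [4] (1,0) acc=0 (h:0 v:0)
  [4] (1,1) acc=38 (h:2 v:38)

PE[1][1].acc = 38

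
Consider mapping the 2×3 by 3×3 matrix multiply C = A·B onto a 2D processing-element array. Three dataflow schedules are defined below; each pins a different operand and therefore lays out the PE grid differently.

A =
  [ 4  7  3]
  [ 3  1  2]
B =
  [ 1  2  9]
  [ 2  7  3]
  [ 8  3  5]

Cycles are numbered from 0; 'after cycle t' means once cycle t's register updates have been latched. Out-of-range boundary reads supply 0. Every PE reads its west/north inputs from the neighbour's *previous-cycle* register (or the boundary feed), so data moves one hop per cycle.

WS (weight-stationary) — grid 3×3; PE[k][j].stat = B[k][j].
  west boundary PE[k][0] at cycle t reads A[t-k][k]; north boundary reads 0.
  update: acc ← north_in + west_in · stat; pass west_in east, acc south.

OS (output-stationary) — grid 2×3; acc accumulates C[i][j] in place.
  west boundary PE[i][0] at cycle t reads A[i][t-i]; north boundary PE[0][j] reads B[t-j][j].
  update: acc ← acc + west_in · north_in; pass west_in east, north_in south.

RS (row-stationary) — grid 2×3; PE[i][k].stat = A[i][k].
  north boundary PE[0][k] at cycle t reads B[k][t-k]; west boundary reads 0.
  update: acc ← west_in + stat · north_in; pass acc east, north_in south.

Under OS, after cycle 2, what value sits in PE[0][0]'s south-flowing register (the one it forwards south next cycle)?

OS (2×3). Following PE[0][0] plus its west/north inputs:
  after 0 — PE[0][0] acc=4, pass-E 4, pass-S 1
  after 1 — PE[0][0] acc=18, pass-E 7, pass-S 2
  after 2 — PE[0][0] acc=42, pass-E 3, pass-S 8

register = 8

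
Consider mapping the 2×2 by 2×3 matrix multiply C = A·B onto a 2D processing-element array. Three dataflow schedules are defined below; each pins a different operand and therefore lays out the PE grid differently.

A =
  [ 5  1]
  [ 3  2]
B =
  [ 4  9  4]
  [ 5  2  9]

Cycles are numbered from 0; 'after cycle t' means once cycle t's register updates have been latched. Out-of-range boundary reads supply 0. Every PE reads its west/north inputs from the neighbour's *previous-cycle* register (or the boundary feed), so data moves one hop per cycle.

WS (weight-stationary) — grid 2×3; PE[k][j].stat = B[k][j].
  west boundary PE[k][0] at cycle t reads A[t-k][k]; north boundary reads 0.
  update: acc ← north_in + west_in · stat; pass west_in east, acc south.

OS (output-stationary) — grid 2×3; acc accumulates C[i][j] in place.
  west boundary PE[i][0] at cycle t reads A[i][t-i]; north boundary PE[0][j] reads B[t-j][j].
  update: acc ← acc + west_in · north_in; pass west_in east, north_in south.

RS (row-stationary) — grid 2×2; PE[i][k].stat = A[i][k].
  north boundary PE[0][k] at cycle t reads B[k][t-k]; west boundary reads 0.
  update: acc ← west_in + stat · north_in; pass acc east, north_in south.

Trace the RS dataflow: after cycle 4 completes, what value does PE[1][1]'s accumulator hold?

RS (2×2). Following PE[1][1] plus its west/north inputs:
  cycle 0: PE[0][1] → acc 0, east 0, south 0
  cycle 0: PE[1][0] → acc 0, east 0, south 0
  cycle 0: PE[1][1] → acc 0, east 0, south 0
  cycle 1: PE[0][1] → acc 25, east 25, south 5
  cycle 1: PE[1][0] → acc 12, east 12, south 4
  cycle 1: PE[1][1] → acc 0, east 0, south 0
  cycle 2: PE[0][1] → acc 47, east 47, south 2
  cycle 2: PE[1][0] → acc 27, east 27, south 9
  cycle 2: PE[1][1] → acc 22, east 22, south 5
  cycle 3: PE[0][1] → acc 29, east 29, south 9
  cycle 3: PE[1][0] → acc 12, east 12, south 4
  cycle 3: PE[1][1] → acc 31, east 31, south 2
  cycle 4: PE[0][1] → acc 0, east 0, south 0
  cycle 4: PE[1][0] → acc 0, east 0, south 0
  cycle 4: PE[1][1] → acc 30, east 30, south 9

PE[1][1].acc = 30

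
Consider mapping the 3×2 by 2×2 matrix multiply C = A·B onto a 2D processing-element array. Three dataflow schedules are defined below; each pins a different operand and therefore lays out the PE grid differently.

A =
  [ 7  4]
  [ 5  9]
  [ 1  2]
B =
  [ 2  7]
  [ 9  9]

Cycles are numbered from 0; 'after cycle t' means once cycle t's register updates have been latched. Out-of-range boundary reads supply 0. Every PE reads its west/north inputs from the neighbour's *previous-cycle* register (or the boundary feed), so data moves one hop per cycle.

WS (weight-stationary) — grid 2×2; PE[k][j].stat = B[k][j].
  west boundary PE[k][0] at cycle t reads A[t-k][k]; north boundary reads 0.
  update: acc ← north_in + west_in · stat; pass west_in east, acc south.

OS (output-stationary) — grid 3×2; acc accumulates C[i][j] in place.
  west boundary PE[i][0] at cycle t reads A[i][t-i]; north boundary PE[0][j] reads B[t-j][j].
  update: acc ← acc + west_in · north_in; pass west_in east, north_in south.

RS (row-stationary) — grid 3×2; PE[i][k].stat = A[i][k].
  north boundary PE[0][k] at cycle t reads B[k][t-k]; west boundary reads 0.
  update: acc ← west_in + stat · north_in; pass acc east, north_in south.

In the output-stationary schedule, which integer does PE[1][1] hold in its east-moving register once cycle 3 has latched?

OS on a 3×2 grid — tracing PE[1][1] and its feeders:
  [0] (0,1) acc=0 (h:0 v:0)
  [0] (1,0) acc=0 (h:0 v:0)
  [0] (1,1) acc=0 (h:0 v:0)
  [1] (0,1) acc=49 (h:7 v:7)
  [1] (1,0) acc=10 (h:5 v:2)
  [1] (1,1) acc=0 (h:0 v:0)
  [2] (0,1) acc=85 (h:4 v:9)
  [2] (1,0) acc=91 (h:9 v:9)
  [2] (1,1) acc=35 (h:5 v:7)
  [3] (0,1) acc=85 (h:0 v:0)
  [3] (1,0) acc=91 (h:0 v:0)
  [3] (1,1) acc=116 (h:9 v:9)

register = 9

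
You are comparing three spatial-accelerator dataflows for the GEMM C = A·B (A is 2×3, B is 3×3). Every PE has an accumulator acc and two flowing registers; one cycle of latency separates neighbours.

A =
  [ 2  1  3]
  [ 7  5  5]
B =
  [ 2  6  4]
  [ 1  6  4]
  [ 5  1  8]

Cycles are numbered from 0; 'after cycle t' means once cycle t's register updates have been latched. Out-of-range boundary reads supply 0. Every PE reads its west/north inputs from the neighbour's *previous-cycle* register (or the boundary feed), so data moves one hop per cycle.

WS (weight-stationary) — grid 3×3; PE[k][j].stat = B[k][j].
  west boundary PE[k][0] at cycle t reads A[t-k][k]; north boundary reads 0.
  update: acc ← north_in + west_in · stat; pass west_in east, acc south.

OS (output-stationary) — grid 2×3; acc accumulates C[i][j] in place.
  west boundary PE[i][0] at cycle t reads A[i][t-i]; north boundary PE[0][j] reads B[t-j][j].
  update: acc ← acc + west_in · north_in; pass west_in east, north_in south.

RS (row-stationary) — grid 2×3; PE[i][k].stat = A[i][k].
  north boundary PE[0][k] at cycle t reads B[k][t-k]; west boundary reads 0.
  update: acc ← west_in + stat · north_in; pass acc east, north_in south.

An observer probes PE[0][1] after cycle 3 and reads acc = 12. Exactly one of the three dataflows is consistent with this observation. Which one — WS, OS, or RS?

WS [3×3] PE[0][1] across cycles:
  0: (0,1).acc=0  regs=<0,0>
  1: (0,1).acc=12  regs=<2,12>
  2: (0,1).acc=42  regs=<7,42>
  3: (0,1).acc=0  regs=<0,0>
OS [2×3] PE[0][1] across cycles:
  0: (0,1).acc=0  regs=<0,0>
  1: (0,1).acc=12  regs=<2,6>
  2: (0,1).acc=18  regs=<1,6>
  3: (0,1).acc=21  regs=<3,1>
RS [2×3] PE[0][1] across cycles:
  0: (0,1).acc=0  regs=<0,0>
  1: (0,1).acc=5  regs=<5,1>
  2: (0,1).acc=18  regs=<18,6>
  3: (0,1).acc=12  regs=<12,4>

dataflow = RS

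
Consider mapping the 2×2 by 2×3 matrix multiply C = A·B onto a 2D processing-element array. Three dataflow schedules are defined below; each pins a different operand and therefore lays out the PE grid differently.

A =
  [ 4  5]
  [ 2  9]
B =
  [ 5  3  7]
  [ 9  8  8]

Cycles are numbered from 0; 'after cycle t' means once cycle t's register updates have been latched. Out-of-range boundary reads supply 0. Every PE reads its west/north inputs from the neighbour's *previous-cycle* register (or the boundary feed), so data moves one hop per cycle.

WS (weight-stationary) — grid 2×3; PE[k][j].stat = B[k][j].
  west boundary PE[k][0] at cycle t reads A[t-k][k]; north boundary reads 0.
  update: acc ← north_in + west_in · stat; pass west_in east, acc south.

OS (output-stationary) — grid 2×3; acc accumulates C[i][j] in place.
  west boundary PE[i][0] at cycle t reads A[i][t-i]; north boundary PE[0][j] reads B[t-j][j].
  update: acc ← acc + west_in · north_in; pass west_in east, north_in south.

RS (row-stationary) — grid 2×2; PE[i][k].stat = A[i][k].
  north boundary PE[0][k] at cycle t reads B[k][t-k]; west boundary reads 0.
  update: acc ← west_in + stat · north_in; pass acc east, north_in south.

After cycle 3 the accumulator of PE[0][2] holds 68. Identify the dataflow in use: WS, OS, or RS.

WS (2×3 grid), PE[0][2]:
  @0  [0,2]  acc 0  |  →0  ↓0
  @1  [0,2]  acc 0  |  →0  ↓0
  @2  [0,2]  acc 28  |  →4  ↓28
  @3  [0,2]  acc 14  |  →2  ↓14
OS (2×3 grid), PE[0][2]:
  @0  [0,2]  acc 0  |  →0  ↓0
  @1  [0,2]  acc 0  |  →0  ↓0
  @2  [0,2]  acc 28  |  →4  ↓7
  @3  [0,2]  acc 68  |  →5  ↓8
RS (2×2): PE[0][2] does not exist.

dataflow = OS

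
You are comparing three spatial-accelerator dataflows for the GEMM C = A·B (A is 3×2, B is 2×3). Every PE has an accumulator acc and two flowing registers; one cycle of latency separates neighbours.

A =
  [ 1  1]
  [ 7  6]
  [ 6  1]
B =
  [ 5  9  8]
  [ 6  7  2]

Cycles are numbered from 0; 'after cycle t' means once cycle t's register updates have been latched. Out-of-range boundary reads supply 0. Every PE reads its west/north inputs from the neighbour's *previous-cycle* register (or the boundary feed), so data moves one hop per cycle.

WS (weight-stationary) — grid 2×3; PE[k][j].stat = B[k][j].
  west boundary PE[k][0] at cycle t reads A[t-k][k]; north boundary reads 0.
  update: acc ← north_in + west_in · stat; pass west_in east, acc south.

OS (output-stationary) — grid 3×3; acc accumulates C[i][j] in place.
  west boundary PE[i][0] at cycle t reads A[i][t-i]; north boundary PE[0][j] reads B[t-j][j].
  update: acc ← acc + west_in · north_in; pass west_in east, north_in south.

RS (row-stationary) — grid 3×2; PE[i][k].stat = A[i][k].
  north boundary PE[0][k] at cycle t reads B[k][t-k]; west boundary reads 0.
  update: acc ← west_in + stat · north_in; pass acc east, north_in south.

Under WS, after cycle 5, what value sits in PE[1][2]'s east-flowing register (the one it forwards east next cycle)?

register = 1

Tracing WS — 2×3 array, target PE[1][2]:
  0: (0,2).acc=0  regs=<0,0>
  0: (1,1).acc=0  regs=<0,0>
  0: (1,2).acc=0  regs=<0,0>
  1: (0,2).acc=0  regs=<0,0>
  1: (1,1).acc=0  regs=<0,0>
  1: (1,2).acc=0  regs=<0,0>
  2: (0,2).acc=8  regs=<1,8>
  2: (1,1).acc=16  regs=<1,16>
  2: (1,2).acc=0  regs=<0,0>
  3: (0,2).acc=56  regs=<7,56>
  3: (1,1).acc=105  regs=<6,105>
  3: (1,2).acc=10  regs=<1,10>
  4: (0,2).acc=48  regs=<6,48>
  4: (1,1).acc=61  regs=<1,61>
  4: (1,2).acc=68  regs=<6,68>
  5: (0,2).acc=0  regs=<0,0>
  5: (1,1).acc=0  regs=<0,0>
  5: (1,2).acc=50  regs=<1,50>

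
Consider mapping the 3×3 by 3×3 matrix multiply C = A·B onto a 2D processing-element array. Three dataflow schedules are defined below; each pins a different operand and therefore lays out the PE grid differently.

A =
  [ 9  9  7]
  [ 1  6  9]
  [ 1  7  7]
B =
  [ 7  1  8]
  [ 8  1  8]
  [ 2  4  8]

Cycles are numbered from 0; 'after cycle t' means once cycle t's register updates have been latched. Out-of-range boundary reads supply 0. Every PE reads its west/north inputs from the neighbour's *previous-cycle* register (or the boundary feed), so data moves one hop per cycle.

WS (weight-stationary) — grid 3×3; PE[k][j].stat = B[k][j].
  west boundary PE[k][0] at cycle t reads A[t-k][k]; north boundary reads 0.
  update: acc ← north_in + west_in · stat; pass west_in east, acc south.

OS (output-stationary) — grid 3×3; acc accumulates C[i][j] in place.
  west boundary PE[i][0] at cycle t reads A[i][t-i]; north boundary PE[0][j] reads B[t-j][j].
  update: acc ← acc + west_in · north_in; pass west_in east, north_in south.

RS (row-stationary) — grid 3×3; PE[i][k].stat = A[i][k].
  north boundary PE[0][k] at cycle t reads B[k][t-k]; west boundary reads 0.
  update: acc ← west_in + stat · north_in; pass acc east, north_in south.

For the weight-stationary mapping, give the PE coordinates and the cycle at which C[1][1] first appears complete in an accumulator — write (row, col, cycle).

Under WS, C[1][1] lands at PE[2][1]:
  [0] (2,1) acc=0 (h:0 v:0)
  [1] (2,1) acc=0 (h:0 v:0)
  [2] (2,1) acc=0 (h:0 v:0)
  [3] (2,1) acc=46 (h:7 v:46)
  [4] (2,1) acc=43 (h:9 v:43)

(row, col, cycle) = (2, 1, 4)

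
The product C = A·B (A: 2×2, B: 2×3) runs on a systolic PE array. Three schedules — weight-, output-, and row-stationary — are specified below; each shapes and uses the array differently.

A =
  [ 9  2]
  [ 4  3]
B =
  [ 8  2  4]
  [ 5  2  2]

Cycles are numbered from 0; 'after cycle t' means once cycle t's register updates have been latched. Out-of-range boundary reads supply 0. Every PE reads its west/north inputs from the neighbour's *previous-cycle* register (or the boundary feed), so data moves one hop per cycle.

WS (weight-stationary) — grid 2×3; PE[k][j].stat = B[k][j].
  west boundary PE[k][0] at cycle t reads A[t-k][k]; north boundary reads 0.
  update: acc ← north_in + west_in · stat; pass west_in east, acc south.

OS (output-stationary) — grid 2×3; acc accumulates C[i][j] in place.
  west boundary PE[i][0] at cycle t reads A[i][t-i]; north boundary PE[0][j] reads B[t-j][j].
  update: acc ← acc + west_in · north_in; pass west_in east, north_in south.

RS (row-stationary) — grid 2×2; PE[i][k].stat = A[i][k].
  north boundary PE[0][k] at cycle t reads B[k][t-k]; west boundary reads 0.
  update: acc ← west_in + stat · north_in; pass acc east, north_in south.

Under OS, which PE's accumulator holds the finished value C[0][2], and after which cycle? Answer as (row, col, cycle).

(row, col, cycle) = (0, 2, 3)

OS — PE[0][2] is where C[0][2] collects:
  @0  [0,2]  acc 0  |  →0  ↓0
  @1  [0,2]  acc 0  |  →0  ↓0
  @2  [0,2]  acc 36  |  →9  ↓4
  @3  [0,2]  acc 40  |  →2  ↓2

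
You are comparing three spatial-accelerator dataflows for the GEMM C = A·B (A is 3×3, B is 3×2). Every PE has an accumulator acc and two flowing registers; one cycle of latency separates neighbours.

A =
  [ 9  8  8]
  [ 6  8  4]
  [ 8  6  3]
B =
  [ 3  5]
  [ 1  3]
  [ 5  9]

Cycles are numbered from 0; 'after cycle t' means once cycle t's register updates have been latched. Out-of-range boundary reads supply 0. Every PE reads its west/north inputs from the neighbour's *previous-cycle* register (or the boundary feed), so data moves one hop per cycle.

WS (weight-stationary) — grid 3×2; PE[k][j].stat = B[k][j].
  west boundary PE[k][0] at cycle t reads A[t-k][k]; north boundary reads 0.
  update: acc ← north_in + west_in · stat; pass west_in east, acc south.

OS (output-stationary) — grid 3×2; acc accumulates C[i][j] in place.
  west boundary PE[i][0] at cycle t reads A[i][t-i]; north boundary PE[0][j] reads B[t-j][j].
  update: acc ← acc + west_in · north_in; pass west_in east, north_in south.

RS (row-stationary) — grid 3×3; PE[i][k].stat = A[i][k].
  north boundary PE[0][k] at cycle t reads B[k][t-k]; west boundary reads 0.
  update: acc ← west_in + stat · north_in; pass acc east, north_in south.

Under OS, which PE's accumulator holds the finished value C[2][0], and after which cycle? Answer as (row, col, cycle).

Under OS, C[2][0] lands at PE[2][0]:
  t=0 PE[2][0]: acc=0 h=0 v=0
  t=1 PE[2][0]: acc=0 h=0 v=0
  t=2 PE[2][0]: acc=24 h=8 v=3
  t=3 PE[2][0]: acc=30 h=6 v=1
  t=4 PE[2][0]: acc=45 h=3 v=5

(row, col, cycle) = (2, 0, 4)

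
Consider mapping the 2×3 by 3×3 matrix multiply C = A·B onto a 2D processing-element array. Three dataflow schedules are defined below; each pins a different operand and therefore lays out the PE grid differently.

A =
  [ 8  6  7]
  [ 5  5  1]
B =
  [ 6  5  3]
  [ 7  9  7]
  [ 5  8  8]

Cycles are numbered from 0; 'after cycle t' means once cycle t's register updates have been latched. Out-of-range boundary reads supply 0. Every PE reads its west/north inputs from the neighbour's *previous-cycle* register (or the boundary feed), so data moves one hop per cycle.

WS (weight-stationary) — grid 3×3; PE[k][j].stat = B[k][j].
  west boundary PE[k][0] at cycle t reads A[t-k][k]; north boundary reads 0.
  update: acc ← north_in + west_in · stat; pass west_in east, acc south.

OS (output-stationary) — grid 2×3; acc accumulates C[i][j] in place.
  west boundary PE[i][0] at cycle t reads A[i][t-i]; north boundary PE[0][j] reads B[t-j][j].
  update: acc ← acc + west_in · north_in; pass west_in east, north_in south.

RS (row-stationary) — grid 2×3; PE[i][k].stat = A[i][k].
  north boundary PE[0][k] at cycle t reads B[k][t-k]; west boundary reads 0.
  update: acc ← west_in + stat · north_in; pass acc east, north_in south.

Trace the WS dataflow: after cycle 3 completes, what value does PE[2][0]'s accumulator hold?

PE[2][0].acc = 70

Tracing WS — 3×3 array, target PE[2][0]:
  0: (1,0).acc=0  regs=<0,0>
  0: (2,0).acc=0  regs=<0,0>
  1: (1,0).acc=90  regs=<6,90>
  1: (2,0).acc=0  regs=<0,0>
  2: (1,0).acc=65  regs=<5,65>
  2: (2,0).acc=125  regs=<7,125>
  3: (1,0).acc=0  regs=<0,0>
  3: (2,0).acc=70  regs=<1,70>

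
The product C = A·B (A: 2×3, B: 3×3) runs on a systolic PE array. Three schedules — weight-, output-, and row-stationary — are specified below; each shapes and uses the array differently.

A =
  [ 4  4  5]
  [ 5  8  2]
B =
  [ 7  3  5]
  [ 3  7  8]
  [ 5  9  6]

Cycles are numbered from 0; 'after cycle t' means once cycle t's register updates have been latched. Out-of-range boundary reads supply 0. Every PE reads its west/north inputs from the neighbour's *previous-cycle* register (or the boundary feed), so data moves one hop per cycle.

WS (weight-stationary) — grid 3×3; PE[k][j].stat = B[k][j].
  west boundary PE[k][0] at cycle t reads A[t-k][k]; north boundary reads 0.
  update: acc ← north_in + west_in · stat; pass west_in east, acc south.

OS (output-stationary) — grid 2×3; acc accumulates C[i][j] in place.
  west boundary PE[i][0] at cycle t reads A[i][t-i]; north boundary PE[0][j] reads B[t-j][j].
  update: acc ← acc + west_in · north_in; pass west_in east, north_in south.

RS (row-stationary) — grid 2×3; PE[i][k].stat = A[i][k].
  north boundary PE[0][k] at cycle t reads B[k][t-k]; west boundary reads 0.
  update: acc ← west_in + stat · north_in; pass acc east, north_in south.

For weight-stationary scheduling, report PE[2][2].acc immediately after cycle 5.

PE[2][2].acc = 101

WS 3×3: PE[2][2] cycle-by-cycle (with neighbour feeds):
  c0 r1c2: 0 / 0 / 0
  c0 r2c1: 0 / 0 / 0
  c0 r2c2: 0 / 0 / 0
  c1 r1c2: 0 / 0 / 0
  c1 r2c1: 0 / 0 / 0
  c1 r2c2: 0 / 0 / 0
  c2 r1c2: 0 / 0 / 0
  c2 r2c1: 0 / 0 / 0
  c2 r2c2: 0 / 0 / 0
  c3 r1c2: 52 / 4 / 52
  c3 r2c1: 85 / 5 / 85
  c3 r2c2: 0 / 0 / 0
  c4 r1c2: 89 / 8 / 89
  c4 r2c1: 89 / 2 / 89
  c4 r2c2: 82 / 5 / 82
  c5 r1c2: 0 / 0 / 0
  c5 r2c1: 0 / 0 / 0
  c5 r2c2: 101 / 2 / 101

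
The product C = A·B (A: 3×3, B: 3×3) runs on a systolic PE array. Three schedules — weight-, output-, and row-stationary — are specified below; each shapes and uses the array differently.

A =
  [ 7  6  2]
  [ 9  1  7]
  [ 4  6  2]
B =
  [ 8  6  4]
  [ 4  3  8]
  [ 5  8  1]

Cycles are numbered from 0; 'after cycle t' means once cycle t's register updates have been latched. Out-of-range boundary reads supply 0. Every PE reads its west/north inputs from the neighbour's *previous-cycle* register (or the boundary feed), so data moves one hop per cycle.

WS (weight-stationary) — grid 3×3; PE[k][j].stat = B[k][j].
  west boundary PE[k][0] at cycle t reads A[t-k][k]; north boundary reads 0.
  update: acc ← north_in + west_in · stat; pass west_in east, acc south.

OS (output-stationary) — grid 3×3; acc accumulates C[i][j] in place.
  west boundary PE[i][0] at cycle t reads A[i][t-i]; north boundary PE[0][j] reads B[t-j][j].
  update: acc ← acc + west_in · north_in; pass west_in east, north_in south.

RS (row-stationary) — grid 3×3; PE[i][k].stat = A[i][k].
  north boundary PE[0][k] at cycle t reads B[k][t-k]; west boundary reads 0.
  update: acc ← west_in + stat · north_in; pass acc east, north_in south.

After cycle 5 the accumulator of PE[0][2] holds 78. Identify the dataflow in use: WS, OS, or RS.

dataflow = OS

Under WS (3×3), PE[0][2]:
  t=0 PE[0][2]: acc=0 h=0 v=0
  t=1 PE[0][2]: acc=0 h=0 v=0
  t=2 PE[0][2]: acc=28 h=7 v=28
  t=3 PE[0][2]: acc=36 h=9 v=36
  t=4 PE[0][2]: acc=16 h=4 v=16
  t=5 PE[0][2]: acc=0 h=0 v=0
Under OS (3×3), PE[0][2]:
  t=0 PE[0][2]: acc=0 h=0 v=0
  t=1 PE[0][2]: acc=0 h=0 v=0
  t=2 PE[0][2]: acc=28 h=7 v=4
  t=3 PE[0][2]: acc=76 h=6 v=8
  t=4 PE[0][2]: acc=78 h=2 v=1
  t=5 PE[0][2]: acc=78 h=0 v=0
Under RS (3×3), PE[0][2]:
  t=0 PE[0][2]: acc=0 h=0 v=0
  t=1 PE[0][2]: acc=0 h=0 v=0
  t=2 PE[0][2]: acc=90 h=90 v=5
  t=3 PE[0][2]: acc=76 h=76 v=8
  t=4 PE[0][2]: acc=78 h=78 v=1
  t=5 PE[0][2]: acc=0 h=0 v=0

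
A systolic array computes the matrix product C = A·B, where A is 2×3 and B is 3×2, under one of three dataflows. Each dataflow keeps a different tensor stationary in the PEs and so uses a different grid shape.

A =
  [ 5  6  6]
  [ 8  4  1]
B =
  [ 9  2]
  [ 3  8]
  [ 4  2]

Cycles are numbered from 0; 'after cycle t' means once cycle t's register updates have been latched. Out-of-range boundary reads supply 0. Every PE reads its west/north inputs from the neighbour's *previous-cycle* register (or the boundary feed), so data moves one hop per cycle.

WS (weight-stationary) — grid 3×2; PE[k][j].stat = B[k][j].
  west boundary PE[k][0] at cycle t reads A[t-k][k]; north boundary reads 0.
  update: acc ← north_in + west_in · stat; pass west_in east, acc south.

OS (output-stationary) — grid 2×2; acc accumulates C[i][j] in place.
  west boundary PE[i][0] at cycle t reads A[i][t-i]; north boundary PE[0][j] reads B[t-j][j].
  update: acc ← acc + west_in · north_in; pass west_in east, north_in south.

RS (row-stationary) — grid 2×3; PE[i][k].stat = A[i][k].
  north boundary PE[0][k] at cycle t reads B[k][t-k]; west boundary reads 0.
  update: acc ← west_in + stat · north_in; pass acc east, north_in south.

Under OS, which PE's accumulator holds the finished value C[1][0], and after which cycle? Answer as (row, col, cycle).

(row, col, cycle) = (1, 0, 3)

OS: C[1][0] accumulates in PE[1][0]:
  t=0 PE[1][0]: acc=0 h=0 v=0
  t=1 PE[1][0]: acc=72 h=8 v=9
  t=2 PE[1][0]: acc=84 h=4 v=3
  t=3 PE[1][0]: acc=88 h=1 v=4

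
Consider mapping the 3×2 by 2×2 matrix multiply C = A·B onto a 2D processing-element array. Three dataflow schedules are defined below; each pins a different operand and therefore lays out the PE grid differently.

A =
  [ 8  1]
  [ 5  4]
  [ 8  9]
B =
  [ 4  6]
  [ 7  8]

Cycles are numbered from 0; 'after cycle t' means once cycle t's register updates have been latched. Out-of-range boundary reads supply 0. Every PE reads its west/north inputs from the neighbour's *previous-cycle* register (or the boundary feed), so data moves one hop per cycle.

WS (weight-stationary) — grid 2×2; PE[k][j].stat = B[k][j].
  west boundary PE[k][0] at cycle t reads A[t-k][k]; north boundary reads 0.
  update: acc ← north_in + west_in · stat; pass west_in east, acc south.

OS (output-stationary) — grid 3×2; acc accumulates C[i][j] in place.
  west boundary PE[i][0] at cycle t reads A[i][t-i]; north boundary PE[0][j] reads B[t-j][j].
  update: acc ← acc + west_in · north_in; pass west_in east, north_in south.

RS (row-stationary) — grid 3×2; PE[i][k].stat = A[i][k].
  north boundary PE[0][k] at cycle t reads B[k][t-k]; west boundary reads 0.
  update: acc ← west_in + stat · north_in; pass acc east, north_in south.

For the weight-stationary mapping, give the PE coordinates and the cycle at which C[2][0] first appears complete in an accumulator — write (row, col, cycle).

WS: C[2][0] accumulates in PE[1][0]:
  step 0 · PE1,0: acc=0; fwd→0 fwd↓0
  step 1 · PE1,0: acc=39; fwd→1 fwd↓39
  step 2 · PE1,0: acc=48; fwd→4 fwd↓48
  step 3 · PE1,0: acc=95; fwd→9 fwd↓95

(row, col, cycle) = (1, 0, 3)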